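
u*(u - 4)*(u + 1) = u^3 - 3*u^2 - 4*u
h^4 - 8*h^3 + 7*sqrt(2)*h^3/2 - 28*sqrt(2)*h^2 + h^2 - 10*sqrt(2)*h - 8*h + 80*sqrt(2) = (h - 8)*(h - sqrt(2))*(h + 2*sqrt(2))*(h + 5*sqrt(2)/2)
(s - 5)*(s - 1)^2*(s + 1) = s^4 - 6*s^3 + 4*s^2 + 6*s - 5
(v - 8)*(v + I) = v^2 - 8*v + I*v - 8*I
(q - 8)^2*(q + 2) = q^3 - 14*q^2 + 32*q + 128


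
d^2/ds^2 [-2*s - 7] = 0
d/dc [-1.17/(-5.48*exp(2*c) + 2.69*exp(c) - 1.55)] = (3.1473 - 12.8232*exp(c))*exp(c)/(5.48*exp(2*c) - 2.69*exp(c) + 1.55)^2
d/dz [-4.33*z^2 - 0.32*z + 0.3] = -8.66*z - 0.32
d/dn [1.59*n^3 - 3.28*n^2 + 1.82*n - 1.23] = 4.77*n^2 - 6.56*n + 1.82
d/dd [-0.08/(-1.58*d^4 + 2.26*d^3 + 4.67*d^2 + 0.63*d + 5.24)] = (-0.5056*d^3 + 0.5424*d^2 + 0.7472*d + 0.0504)/(-1.58*d^4 + 2.26*d^3 + 4.67*d^2 + 0.63*d + 5.24)^2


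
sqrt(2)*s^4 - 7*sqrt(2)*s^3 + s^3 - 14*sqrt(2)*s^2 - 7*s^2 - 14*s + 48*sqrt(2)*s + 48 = (s - 8)*(s - 2)*(s + 3)*(sqrt(2)*s + 1)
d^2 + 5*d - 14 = (d - 2)*(d + 7)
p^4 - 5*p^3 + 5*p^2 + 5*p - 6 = (p - 3)*(p - 2)*(p - 1)*(p + 1)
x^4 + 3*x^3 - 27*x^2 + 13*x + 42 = (x - 3)*(x - 2)*(x + 1)*(x + 7)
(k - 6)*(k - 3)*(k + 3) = k^3 - 6*k^2 - 9*k + 54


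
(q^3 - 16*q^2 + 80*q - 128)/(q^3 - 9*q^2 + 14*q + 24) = (q^2 - 12*q + 32)/(q^2 - 5*q - 6)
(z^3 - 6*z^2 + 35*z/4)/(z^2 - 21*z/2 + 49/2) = z*(2*z - 5)/(2*(z - 7))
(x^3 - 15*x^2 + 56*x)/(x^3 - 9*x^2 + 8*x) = (x - 7)/(x - 1)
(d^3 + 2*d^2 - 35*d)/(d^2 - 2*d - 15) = d*(d + 7)/(d + 3)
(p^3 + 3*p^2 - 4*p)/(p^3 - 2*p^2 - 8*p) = (-p^2 - 3*p + 4)/(-p^2 + 2*p + 8)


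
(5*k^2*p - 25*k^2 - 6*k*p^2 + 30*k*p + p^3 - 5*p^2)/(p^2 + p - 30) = (5*k^2 - 6*k*p + p^2)/(p + 6)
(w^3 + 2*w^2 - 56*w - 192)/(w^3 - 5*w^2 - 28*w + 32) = (w + 6)/(w - 1)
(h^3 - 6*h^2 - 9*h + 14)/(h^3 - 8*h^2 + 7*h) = (h + 2)/h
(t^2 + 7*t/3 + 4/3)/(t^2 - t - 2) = (t + 4/3)/(t - 2)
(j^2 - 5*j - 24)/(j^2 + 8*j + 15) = (j - 8)/(j + 5)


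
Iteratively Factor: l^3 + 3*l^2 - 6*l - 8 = (l + 4)*(l^2 - l - 2) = (l - 2)*(l + 4)*(l + 1)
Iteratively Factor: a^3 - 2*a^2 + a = (a - 1)*(a^2 - a) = a*(a - 1)*(a - 1)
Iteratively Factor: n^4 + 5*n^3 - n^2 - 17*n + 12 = (n + 3)*(n^3 + 2*n^2 - 7*n + 4) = (n - 1)*(n + 3)*(n^2 + 3*n - 4) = (n - 1)^2*(n + 3)*(n + 4)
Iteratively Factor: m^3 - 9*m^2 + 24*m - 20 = (m - 2)*(m^2 - 7*m + 10) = (m - 2)^2*(m - 5)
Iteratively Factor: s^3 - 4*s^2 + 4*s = (s)*(s^2 - 4*s + 4) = s*(s - 2)*(s - 2)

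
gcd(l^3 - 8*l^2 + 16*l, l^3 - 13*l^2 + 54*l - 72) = l - 4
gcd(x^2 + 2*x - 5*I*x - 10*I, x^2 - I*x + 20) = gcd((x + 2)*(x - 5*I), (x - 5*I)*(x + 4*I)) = x - 5*I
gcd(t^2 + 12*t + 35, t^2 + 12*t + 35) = t^2 + 12*t + 35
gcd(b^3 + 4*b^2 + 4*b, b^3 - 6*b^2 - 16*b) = b^2 + 2*b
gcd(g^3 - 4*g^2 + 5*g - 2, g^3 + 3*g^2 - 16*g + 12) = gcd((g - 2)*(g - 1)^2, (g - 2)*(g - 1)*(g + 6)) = g^2 - 3*g + 2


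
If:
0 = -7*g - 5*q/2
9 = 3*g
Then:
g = 3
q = -42/5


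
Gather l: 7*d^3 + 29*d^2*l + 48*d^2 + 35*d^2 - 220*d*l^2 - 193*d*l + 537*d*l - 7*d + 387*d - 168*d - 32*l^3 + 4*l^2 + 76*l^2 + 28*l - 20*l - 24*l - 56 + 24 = 7*d^3 + 83*d^2 + 212*d - 32*l^3 + l^2*(80 - 220*d) + l*(29*d^2 + 344*d - 16) - 32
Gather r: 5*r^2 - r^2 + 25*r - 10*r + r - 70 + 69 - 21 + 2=4*r^2 + 16*r - 20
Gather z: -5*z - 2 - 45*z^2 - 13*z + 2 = -45*z^2 - 18*z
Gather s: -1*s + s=0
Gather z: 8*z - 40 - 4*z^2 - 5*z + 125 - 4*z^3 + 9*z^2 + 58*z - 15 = -4*z^3 + 5*z^2 + 61*z + 70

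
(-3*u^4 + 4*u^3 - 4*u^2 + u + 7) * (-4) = 12*u^4 - 16*u^3 + 16*u^2 - 4*u - 28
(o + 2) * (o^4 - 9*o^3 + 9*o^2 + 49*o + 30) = o^5 - 7*o^4 - 9*o^3 + 67*o^2 + 128*o + 60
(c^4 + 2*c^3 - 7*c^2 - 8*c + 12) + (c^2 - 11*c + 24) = c^4 + 2*c^3 - 6*c^2 - 19*c + 36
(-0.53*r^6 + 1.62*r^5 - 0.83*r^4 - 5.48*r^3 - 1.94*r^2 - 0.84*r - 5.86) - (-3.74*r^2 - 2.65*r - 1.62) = -0.53*r^6 + 1.62*r^5 - 0.83*r^4 - 5.48*r^3 + 1.8*r^2 + 1.81*r - 4.24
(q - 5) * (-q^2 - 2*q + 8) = -q^3 + 3*q^2 + 18*q - 40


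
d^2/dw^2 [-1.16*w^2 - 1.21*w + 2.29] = -2.32000000000000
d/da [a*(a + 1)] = 2*a + 1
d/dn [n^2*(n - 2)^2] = 4*n*(n - 2)*(n - 1)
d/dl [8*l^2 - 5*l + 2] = 16*l - 5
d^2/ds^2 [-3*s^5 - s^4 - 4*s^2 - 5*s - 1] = -60*s^3 - 12*s^2 - 8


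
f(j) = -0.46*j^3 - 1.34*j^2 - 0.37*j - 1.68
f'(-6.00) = -33.97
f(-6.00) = 51.66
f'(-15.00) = -270.67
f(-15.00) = 1254.87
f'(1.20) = -5.57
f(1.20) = -4.85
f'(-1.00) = 0.93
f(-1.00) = -2.19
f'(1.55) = -7.84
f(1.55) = -7.19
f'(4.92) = -46.96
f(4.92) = -90.72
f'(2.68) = -17.46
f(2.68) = -21.15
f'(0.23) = -1.06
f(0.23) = -1.84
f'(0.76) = -3.20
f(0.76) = -2.94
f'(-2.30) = -1.51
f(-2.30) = -2.32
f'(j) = -1.38*j^2 - 2.68*j - 0.37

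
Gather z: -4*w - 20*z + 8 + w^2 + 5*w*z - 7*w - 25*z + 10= w^2 - 11*w + z*(5*w - 45) + 18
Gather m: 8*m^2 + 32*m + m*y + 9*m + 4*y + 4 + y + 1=8*m^2 + m*(y + 41) + 5*y + 5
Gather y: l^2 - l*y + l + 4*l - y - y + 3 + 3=l^2 + 5*l + y*(-l - 2) + 6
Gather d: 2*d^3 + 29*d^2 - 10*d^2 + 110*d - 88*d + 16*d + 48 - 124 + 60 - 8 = 2*d^3 + 19*d^2 + 38*d - 24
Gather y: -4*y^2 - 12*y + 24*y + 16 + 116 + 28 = -4*y^2 + 12*y + 160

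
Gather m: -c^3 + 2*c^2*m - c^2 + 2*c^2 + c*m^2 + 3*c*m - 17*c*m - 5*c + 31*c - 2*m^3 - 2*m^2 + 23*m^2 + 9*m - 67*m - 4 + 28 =-c^3 + c^2 + 26*c - 2*m^3 + m^2*(c + 21) + m*(2*c^2 - 14*c - 58) + 24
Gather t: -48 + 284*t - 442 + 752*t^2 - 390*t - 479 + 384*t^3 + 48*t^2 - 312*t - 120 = 384*t^3 + 800*t^2 - 418*t - 1089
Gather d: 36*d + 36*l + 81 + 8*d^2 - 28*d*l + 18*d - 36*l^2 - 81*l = 8*d^2 + d*(54 - 28*l) - 36*l^2 - 45*l + 81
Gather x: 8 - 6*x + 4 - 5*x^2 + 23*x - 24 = -5*x^2 + 17*x - 12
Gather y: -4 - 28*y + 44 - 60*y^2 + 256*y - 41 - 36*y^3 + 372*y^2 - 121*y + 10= -36*y^3 + 312*y^2 + 107*y + 9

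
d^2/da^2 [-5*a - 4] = 0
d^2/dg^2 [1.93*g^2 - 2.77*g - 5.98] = 3.86000000000000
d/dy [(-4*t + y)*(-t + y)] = -5*t + 2*y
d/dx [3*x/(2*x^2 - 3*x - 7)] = 3*(-2*x^2 - 7)/(4*x^4 - 12*x^3 - 19*x^2 + 42*x + 49)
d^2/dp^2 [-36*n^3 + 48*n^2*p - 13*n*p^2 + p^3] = -26*n + 6*p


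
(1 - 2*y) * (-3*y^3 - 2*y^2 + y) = 6*y^4 + y^3 - 4*y^2 + y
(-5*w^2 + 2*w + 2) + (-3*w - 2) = -5*w^2 - w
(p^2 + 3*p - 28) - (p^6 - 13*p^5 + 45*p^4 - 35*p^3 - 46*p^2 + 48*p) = -p^6 + 13*p^5 - 45*p^4 + 35*p^3 + 47*p^2 - 45*p - 28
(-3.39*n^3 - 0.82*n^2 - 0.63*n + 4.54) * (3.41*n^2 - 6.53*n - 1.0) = -11.5599*n^5 + 19.3405*n^4 + 6.5963*n^3 + 20.4153*n^2 - 29.0162*n - 4.54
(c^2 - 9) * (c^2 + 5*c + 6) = c^4 + 5*c^3 - 3*c^2 - 45*c - 54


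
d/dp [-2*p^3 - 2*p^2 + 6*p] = -6*p^2 - 4*p + 6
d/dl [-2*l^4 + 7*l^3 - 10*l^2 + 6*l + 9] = -8*l^3 + 21*l^2 - 20*l + 6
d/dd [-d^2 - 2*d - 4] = -2*d - 2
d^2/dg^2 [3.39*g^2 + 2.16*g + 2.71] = 6.78000000000000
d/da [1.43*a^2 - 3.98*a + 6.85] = 2.86*a - 3.98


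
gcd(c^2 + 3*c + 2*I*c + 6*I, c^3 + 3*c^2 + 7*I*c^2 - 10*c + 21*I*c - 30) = c^2 + c*(3 + 2*I) + 6*I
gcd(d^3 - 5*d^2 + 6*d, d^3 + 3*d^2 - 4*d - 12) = d - 2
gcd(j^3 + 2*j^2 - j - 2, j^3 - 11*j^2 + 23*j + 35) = j + 1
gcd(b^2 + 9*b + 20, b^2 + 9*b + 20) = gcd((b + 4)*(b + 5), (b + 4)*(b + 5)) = b^2 + 9*b + 20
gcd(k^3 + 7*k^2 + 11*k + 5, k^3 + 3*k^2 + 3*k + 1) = k^2 + 2*k + 1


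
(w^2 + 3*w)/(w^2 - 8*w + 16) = w*(w + 3)/(w^2 - 8*w + 16)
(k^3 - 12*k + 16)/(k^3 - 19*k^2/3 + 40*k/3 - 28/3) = 3*(k + 4)/(3*k - 7)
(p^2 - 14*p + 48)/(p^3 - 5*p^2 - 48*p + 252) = (p - 8)/(p^2 + p - 42)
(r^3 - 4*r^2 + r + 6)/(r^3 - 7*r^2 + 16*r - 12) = (r + 1)/(r - 2)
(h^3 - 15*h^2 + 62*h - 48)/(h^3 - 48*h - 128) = (h^2 - 7*h + 6)/(h^2 + 8*h + 16)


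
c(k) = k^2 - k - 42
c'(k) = 2*k - 1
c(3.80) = -31.36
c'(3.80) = 6.60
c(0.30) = -42.21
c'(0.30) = -0.40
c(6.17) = -10.10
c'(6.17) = 11.34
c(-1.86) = -36.68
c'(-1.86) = -4.72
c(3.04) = -35.80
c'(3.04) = 5.08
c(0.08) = -42.07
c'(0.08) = -0.84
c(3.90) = -30.69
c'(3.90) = 6.80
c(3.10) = -35.49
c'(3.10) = 5.20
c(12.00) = 90.00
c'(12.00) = 23.00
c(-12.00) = 114.00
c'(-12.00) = -25.00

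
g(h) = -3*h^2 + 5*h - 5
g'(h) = 5 - 6*h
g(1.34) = -3.69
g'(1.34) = -3.04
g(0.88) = -2.92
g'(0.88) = -0.28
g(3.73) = -28.09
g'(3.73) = -17.38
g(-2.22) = -30.89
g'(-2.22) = 18.32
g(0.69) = -2.98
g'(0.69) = 0.86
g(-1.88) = -25.00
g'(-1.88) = 16.28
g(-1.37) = -17.48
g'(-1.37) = 13.22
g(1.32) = -3.63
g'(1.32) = -2.92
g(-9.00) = -293.00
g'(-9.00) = 59.00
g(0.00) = -5.00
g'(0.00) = 5.00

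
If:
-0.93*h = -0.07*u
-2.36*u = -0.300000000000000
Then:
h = 0.01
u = 0.13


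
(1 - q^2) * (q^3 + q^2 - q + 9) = -q^5 - q^4 + 2*q^3 - 8*q^2 - q + 9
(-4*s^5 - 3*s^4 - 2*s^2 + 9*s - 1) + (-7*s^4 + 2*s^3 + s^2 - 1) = -4*s^5 - 10*s^4 + 2*s^3 - s^2 + 9*s - 2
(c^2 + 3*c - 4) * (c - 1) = c^3 + 2*c^2 - 7*c + 4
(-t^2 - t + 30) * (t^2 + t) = -t^4 - 2*t^3 + 29*t^2 + 30*t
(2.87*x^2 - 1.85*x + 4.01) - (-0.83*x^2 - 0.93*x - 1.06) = 3.7*x^2 - 0.92*x + 5.07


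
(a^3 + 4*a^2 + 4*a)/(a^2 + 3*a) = (a^2 + 4*a + 4)/(a + 3)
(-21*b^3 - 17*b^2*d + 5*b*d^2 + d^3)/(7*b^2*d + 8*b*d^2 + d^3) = (-3*b + d)/d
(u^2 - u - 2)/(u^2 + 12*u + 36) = (u^2 - u - 2)/(u^2 + 12*u + 36)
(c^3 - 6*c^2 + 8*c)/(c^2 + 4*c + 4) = c*(c^2 - 6*c + 8)/(c^2 + 4*c + 4)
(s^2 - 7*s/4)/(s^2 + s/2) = (4*s - 7)/(2*(2*s + 1))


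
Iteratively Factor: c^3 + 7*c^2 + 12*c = (c)*(c^2 + 7*c + 12) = c*(c + 4)*(c + 3)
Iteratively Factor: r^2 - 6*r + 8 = (r - 2)*(r - 4)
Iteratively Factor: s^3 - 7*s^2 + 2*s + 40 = (s - 4)*(s^2 - 3*s - 10) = (s - 5)*(s - 4)*(s + 2)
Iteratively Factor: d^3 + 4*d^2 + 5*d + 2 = (d + 2)*(d^2 + 2*d + 1) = (d + 1)*(d + 2)*(d + 1)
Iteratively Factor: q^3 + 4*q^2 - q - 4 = (q + 4)*(q^2 - 1) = (q - 1)*(q + 4)*(q + 1)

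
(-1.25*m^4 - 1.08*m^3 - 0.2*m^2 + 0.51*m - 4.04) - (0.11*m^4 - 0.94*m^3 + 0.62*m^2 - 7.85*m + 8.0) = -1.36*m^4 - 0.14*m^3 - 0.82*m^2 + 8.36*m - 12.04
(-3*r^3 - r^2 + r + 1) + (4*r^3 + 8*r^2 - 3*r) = r^3 + 7*r^2 - 2*r + 1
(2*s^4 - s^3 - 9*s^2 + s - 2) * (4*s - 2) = 8*s^5 - 8*s^4 - 34*s^3 + 22*s^2 - 10*s + 4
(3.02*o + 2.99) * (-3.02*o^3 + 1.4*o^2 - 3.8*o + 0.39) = -9.1204*o^4 - 4.8018*o^3 - 7.29*o^2 - 10.1842*o + 1.1661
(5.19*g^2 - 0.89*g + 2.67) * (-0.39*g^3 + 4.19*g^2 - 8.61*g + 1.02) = -2.0241*g^5 + 22.0932*g^4 - 49.4563*g^3 + 24.144*g^2 - 23.8965*g + 2.7234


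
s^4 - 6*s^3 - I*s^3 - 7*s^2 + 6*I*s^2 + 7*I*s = s*(s - 7)*(s + 1)*(s - I)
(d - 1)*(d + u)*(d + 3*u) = d^3 + 4*d^2*u - d^2 + 3*d*u^2 - 4*d*u - 3*u^2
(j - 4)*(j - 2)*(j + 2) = j^3 - 4*j^2 - 4*j + 16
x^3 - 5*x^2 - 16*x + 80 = (x - 5)*(x - 4)*(x + 4)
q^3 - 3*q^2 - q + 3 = (q - 3)*(q - 1)*(q + 1)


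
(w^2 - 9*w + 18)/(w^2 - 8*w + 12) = (w - 3)/(w - 2)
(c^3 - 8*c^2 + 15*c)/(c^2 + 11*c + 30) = c*(c^2 - 8*c + 15)/(c^2 + 11*c + 30)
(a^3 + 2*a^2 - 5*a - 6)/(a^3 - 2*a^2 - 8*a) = (-a^3 - 2*a^2 + 5*a + 6)/(a*(-a^2 + 2*a + 8))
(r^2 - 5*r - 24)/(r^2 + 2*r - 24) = (r^2 - 5*r - 24)/(r^2 + 2*r - 24)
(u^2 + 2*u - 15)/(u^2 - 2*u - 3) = (u + 5)/(u + 1)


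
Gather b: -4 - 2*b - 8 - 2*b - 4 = -4*b - 16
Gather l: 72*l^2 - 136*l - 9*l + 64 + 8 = 72*l^2 - 145*l + 72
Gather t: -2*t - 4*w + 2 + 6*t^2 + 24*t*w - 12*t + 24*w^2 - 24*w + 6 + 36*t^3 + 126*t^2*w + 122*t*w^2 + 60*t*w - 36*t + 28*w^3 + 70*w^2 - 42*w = 36*t^3 + t^2*(126*w + 6) + t*(122*w^2 + 84*w - 50) + 28*w^3 + 94*w^2 - 70*w + 8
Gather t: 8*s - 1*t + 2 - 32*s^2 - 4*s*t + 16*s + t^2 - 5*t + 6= -32*s^2 + 24*s + t^2 + t*(-4*s - 6) + 8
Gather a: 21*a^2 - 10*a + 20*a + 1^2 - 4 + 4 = 21*a^2 + 10*a + 1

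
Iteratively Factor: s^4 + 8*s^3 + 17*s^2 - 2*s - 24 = (s + 2)*(s^3 + 6*s^2 + 5*s - 12) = (s + 2)*(s + 4)*(s^2 + 2*s - 3) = (s - 1)*(s + 2)*(s + 4)*(s + 3)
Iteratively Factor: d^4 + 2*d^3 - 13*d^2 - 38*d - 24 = (d + 3)*(d^3 - d^2 - 10*d - 8) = (d + 1)*(d + 3)*(d^2 - 2*d - 8) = (d - 4)*(d + 1)*(d + 3)*(d + 2)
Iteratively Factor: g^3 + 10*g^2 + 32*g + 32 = (g + 2)*(g^2 + 8*g + 16) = (g + 2)*(g + 4)*(g + 4)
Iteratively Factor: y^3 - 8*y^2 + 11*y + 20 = (y - 4)*(y^2 - 4*y - 5) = (y - 5)*(y - 4)*(y + 1)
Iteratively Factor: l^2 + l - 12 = (l + 4)*(l - 3)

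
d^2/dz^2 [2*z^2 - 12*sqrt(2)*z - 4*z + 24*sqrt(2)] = 4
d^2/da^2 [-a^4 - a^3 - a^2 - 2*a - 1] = -12*a^2 - 6*a - 2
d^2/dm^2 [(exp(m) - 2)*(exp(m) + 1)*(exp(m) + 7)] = (9*exp(2*m) + 24*exp(m) - 9)*exp(m)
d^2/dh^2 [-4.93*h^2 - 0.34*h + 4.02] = -9.86000000000000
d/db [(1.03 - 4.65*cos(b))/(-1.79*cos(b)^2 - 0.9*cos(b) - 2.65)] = (8.3235*cos(b)^2 - 3.6874*cos(b) - 13.2495)*sin(b)/(3.2041*cos(b)^4 + 3.222*cos(b)^3 + 10.297*cos(b)^2 + 4.77*cos(b) + 7.0225)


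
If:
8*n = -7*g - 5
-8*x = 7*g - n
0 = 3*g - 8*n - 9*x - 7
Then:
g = 83/1207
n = -827/1207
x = -176/1207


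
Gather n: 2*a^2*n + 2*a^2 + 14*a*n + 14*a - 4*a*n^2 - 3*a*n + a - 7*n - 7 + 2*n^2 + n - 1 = 2*a^2 + 15*a + n^2*(2 - 4*a) + n*(2*a^2 + 11*a - 6) - 8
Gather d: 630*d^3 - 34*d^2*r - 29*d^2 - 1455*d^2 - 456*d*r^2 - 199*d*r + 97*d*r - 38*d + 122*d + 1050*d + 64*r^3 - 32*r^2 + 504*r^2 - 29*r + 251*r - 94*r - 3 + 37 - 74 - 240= 630*d^3 + d^2*(-34*r - 1484) + d*(-456*r^2 - 102*r + 1134) + 64*r^3 + 472*r^2 + 128*r - 280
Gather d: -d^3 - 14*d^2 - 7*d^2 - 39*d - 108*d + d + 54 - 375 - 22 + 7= -d^3 - 21*d^2 - 146*d - 336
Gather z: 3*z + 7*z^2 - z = 7*z^2 + 2*z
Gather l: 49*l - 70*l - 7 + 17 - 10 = -21*l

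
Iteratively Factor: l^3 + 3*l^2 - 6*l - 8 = (l + 1)*(l^2 + 2*l - 8) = (l - 2)*(l + 1)*(l + 4)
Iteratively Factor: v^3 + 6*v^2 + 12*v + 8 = (v + 2)*(v^2 + 4*v + 4) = (v + 2)^2*(v + 2)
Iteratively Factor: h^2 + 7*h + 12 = (h + 3)*(h + 4)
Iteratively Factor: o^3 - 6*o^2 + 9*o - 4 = (o - 1)*(o^2 - 5*o + 4) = (o - 4)*(o - 1)*(o - 1)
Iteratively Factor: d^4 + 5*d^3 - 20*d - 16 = (d + 1)*(d^3 + 4*d^2 - 4*d - 16) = (d + 1)*(d + 2)*(d^2 + 2*d - 8) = (d + 1)*(d + 2)*(d + 4)*(d - 2)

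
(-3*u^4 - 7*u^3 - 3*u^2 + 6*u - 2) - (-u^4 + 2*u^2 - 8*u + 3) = -2*u^4 - 7*u^3 - 5*u^2 + 14*u - 5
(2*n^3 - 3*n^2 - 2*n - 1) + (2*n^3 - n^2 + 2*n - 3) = 4*n^3 - 4*n^2 - 4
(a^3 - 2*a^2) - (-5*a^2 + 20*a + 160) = a^3 + 3*a^2 - 20*a - 160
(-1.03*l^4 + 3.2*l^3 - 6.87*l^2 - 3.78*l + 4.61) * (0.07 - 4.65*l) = 4.7895*l^5 - 14.9521*l^4 + 32.1695*l^3 + 17.0961*l^2 - 21.7011*l + 0.3227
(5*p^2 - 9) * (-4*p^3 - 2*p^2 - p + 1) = -20*p^5 - 10*p^4 + 31*p^3 + 23*p^2 + 9*p - 9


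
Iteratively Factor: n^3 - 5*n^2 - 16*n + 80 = (n - 5)*(n^2 - 16) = (n - 5)*(n + 4)*(n - 4)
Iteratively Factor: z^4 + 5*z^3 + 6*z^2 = (z + 2)*(z^3 + 3*z^2) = z*(z + 2)*(z^2 + 3*z) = z^2*(z + 2)*(z + 3)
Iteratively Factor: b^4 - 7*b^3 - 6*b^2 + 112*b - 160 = (b + 4)*(b^3 - 11*b^2 + 38*b - 40) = (b - 5)*(b + 4)*(b^2 - 6*b + 8) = (b - 5)*(b - 2)*(b + 4)*(b - 4)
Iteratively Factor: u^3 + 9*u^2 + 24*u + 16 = (u + 4)*(u^2 + 5*u + 4) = (u + 1)*(u + 4)*(u + 4)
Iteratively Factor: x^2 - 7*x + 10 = (x - 5)*(x - 2)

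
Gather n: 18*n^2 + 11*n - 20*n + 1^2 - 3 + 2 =18*n^2 - 9*n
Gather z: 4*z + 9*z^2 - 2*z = 9*z^2 + 2*z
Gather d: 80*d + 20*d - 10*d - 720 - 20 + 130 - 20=90*d - 630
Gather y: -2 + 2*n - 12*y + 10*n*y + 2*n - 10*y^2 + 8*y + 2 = 4*n - 10*y^2 + y*(10*n - 4)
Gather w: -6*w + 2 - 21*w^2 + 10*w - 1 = -21*w^2 + 4*w + 1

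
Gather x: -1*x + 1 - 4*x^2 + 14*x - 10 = -4*x^2 + 13*x - 9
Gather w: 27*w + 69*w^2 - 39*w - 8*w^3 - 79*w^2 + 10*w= -8*w^3 - 10*w^2 - 2*w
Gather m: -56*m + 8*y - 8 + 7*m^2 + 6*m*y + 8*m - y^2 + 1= 7*m^2 + m*(6*y - 48) - y^2 + 8*y - 7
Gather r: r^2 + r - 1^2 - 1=r^2 + r - 2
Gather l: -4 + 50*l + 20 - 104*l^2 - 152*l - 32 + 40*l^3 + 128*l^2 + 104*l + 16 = 40*l^3 + 24*l^2 + 2*l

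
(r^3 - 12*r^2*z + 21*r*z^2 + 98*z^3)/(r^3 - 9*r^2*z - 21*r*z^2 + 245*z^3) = (r + 2*z)/(r + 5*z)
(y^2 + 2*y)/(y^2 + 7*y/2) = 2*(y + 2)/(2*y + 7)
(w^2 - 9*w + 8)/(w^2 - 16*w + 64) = (w - 1)/(w - 8)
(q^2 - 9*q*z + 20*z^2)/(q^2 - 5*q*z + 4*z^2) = (-q + 5*z)/(-q + z)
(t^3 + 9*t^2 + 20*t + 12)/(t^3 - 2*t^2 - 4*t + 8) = (t^2 + 7*t + 6)/(t^2 - 4*t + 4)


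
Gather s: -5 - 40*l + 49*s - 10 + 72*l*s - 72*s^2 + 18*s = -40*l - 72*s^2 + s*(72*l + 67) - 15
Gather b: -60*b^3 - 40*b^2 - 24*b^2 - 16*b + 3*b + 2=-60*b^3 - 64*b^2 - 13*b + 2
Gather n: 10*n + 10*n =20*n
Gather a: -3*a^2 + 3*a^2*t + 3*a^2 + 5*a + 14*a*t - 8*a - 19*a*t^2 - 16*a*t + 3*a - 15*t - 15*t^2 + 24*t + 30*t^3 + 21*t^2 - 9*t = 3*a^2*t + a*(-19*t^2 - 2*t) + 30*t^3 + 6*t^2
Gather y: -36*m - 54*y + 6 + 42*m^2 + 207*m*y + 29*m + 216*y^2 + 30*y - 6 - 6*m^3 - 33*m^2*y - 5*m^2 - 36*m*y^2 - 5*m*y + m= -6*m^3 + 37*m^2 - 6*m + y^2*(216 - 36*m) + y*(-33*m^2 + 202*m - 24)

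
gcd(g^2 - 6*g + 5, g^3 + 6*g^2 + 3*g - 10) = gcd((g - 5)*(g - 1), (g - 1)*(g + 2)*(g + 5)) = g - 1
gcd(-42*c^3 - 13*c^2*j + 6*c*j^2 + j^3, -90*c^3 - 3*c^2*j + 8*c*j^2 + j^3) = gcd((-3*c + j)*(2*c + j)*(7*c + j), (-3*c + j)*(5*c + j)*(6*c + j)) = 3*c - j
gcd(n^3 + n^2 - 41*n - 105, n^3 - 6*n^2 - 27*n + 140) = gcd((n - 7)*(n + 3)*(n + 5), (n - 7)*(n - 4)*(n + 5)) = n^2 - 2*n - 35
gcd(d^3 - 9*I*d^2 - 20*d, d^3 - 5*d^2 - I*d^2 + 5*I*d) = d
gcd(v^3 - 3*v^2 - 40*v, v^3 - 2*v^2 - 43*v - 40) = v^2 - 3*v - 40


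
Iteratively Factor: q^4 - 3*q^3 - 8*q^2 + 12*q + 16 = (q - 2)*(q^3 - q^2 - 10*q - 8) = (q - 4)*(q - 2)*(q^2 + 3*q + 2) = (q - 4)*(q - 2)*(q + 2)*(q + 1)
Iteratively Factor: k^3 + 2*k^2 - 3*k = (k - 1)*(k^2 + 3*k) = k*(k - 1)*(k + 3)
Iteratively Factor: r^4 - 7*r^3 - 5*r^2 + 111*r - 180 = (r - 3)*(r^3 - 4*r^2 - 17*r + 60) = (r - 3)^2*(r^2 - r - 20) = (r - 5)*(r - 3)^2*(r + 4)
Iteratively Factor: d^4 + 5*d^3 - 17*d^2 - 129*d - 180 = (d + 3)*(d^3 + 2*d^2 - 23*d - 60) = (d + 3)*(d + 4)*(d^2 - 2*d - 15) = (d + 3)^2*(d + 4)*(d - 5)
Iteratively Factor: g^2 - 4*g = (g)*(g - 4)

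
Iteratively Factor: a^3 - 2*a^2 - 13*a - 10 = (a + 2)*(a^2 - 4*a - 5) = (a + 1)*(a + 2)*(a - 5)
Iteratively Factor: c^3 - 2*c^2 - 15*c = (c + 3)*(c^2 - 5*c) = (c - 5)*(c + 3)*(c)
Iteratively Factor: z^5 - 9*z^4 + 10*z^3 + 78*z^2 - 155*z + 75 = (z - 1)*(z^4 - 8*z^3 + 2*z^2 + 80*z - 75) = (z - 1)^2*(z^3 - 7*z^2 - 5*z + 75) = (z - 5)*(z - 1)^2*(z^2 - 2*z - 15) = (z - 5)*(z - 1)^2*(z + 3)*(z - 5)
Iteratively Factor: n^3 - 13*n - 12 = (n + 3)*(n^2 - 3*n - 4) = (n + 1)*(n + 3)*(n - 4)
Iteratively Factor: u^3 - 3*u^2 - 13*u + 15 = (u - 1)*(u^2 - 2*u - 15) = (u - 1)*(u + 3)*(u - 5)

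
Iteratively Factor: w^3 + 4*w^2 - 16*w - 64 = (w + 4)*(w^2 - 16) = (w - 4)*(w + 4)*(w + 4)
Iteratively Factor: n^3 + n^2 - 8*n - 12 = (n + 2)*(n^2 - n - 6) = (n + 2)^2*(n - 3)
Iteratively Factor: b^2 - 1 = (b - 1)*(b + 1)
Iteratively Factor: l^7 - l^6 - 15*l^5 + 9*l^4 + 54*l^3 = (l + 2)*(l^6 - 3*l^5 - 9*l^4 + 27*l^3) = l*(l + 2)*(l^5 - 3*l^4 - 9*l^3 + 27*l^2) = l^2*(l + 2)*(l^4 - 3*l^3 - 9*l^2 + 27*l) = l^3*(l + 2)*(l^3 - 3*l^2 - 9*l + 27) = l^3*(l + 2)*(l + 3)*(l^2 - 6*l + 9) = l^3*(l - 3)*(l + 2)*(l + 3)*(l - 3)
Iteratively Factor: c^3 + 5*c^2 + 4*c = (c + 4)*(c^2 + c) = c*(c + 4)*(c + 1)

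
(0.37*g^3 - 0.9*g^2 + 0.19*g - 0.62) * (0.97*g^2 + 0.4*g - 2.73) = 0.3589*g^5 - 0.725*g^4 - 1.1858*g^3 + 1.9316*g^2 - 0.7667*g + 1.6926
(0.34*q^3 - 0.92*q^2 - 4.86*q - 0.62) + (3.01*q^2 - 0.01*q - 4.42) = 0.34*q^3 + 2.09*q^2 - 4.87*q - 5.04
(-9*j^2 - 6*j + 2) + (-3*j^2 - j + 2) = -12*j^2 - 7*j + 4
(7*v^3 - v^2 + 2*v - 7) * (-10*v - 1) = -70*v^4 + 3*v^3 - 19*v^2 + 68*v + 7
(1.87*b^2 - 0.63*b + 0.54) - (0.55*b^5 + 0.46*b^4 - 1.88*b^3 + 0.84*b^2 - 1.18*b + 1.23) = -0.55*b^5 - 0.46*b^4 + 1.88*b^3 + 1.03*b^2 + 0.55*b - 0.69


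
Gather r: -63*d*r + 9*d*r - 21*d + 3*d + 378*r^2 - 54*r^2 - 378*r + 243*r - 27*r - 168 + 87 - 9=-18*d + 324*r^2 + r*(-54*d - 162) - 90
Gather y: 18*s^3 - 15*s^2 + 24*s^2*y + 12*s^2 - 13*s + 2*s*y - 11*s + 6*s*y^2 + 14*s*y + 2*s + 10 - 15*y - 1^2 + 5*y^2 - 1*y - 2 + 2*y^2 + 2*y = 18*s^3 - 3*s^2 - 22*s + y^2*(6*s + 7) + y*(24*s^2 + 16*s - 14) + 7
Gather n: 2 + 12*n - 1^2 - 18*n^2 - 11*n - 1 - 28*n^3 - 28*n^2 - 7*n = -28*n^3 - 46*n^2 - 6*n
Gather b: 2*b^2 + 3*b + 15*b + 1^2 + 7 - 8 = 2*b^2 + 18*b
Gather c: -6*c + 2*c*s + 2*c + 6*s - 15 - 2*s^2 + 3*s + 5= c*(2*s - 4) - 2*s^2 + 9*s - 10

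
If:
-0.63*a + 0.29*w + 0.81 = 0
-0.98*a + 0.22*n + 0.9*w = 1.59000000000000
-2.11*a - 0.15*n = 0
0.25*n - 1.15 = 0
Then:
No Solution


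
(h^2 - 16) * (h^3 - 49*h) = h^5 - 65*h^3 + 784*h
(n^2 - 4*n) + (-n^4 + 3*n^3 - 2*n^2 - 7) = -n^4 + 3*n^3 - n^2 - 4*n - 7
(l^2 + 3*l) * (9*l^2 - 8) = 9*l^4 + 27*l^3 - 8*l^2 - 24*l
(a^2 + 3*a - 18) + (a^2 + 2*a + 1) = 2*a^2 + 5*a - 17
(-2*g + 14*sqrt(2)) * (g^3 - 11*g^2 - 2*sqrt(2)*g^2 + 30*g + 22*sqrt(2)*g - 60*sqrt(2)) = -2*g^4 + 22*g^3 + 18*sqrt(2)*g^3 - 198*sqrt(2)*g^2 - 116*g^2 + 616*g + 540*sqrt(2)*g - 1680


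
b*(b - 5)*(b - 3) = b^3 - 8*b^2 + 15*b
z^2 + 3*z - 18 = (z - 3)*(z + 6)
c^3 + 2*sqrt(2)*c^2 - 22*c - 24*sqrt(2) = (c - 3*sqrt(2))*(c + sqrt(2))*(c + 4*sqrt(2))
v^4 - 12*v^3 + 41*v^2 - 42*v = v*(v - 7)*(v - 3)*(v - 2)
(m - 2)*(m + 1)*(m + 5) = m^3 + 4*m^2 - 7*m - 10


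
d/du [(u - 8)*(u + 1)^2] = 3*(u - 5)*(u + 1)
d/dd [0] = 0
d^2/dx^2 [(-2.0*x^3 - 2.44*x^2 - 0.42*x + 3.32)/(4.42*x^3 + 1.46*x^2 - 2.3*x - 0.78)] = (1.13686837721616e-13*x^7 - 69.5248320000001*x^6 - 171.223728*x^5 + 530.495472*x^4 + 172.591744*x^3 - 215.621184*x^2 - 8.385744*x + 41.2252)/(86.350888*x^9 + 85.569432*x^8 - 106.536144*x^7 - 131.6572*x^6 + 25.236384*x^5 + 65.759136*x^4 + 11.615824*x^3 - 9.713808*x^2 - 4.19796*x - 0.474552)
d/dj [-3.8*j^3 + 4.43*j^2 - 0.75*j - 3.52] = -11.4*j^2 + 8.86*j - 0.75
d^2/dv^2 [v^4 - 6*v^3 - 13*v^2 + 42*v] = 12*v^2 - 36*v - 26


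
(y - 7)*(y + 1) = y^2 - 6*y - 7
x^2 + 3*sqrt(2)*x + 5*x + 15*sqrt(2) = (x + 5)*(x + 3*sqrt(2))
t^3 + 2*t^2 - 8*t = t*(t - 2)*(t + 4)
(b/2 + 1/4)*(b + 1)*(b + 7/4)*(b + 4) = b^4/2 + 29*b^3/8 + 129*b^2/16 + 107*b/16 + 7/4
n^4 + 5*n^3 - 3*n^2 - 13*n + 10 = (n - 1)^2*(n + 2)*(n + 5)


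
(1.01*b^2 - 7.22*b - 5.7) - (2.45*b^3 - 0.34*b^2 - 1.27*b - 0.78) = -2.45*b^3 + 1.35*b^2 - 5.95*b - 4.92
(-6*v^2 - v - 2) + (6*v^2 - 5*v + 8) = 6 - 6*v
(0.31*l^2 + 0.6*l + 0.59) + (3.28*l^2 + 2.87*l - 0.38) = 3.59*l^2 + 3.47*l + 0.21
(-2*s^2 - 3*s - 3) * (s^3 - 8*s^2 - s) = -2*s^5 + 13*s^4 + 23*s^3 + 27*s^2 + 3*s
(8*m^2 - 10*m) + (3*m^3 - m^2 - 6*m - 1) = 3*m^3 + 7*m^2 - 16*m - 1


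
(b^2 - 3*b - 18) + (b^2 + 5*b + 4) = 2*b^2 + 2*b - 14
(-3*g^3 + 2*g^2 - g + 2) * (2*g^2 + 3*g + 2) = -6*g^5 - 5*g^4 - 2*g^3 + 5*g^2 + 4*g + 4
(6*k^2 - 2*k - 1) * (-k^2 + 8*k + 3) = -6*k^4 + 50*k^3 + 3*k^2 - 14*k - 3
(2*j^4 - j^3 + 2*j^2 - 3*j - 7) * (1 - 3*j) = -6*j^5 + 5*j^4 - 7*j^3 + 11*j^2 + 18*j - 7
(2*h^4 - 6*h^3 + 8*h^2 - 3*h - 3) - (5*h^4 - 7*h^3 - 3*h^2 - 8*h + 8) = -3*h^4 + h^3 + 11*h^2 + 5*h - 11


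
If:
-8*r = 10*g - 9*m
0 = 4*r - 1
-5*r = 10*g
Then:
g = -1/8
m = 1/12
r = 1/4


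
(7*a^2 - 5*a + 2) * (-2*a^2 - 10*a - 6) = -14*a^4 - 60*a^3 + 4*a^2 + 10*a - 12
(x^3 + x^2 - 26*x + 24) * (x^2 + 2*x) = x^5 + 3*x^4 - 24*x^3 - 28*x^2 + 48*x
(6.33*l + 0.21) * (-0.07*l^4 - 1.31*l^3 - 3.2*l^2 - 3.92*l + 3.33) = -0.4431*l^5 - 8.307*l^4 - 20.5311*l^3 - 25.4856*l^2 + 20.2557*l + 0.6993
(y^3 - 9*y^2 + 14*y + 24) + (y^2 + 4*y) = y^3 - 8*y^2 + 18*y + 24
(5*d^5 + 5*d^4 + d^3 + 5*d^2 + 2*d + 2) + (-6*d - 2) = 5*d^5 + 5*d^4 + d^3 + 5*d^2 - 4*d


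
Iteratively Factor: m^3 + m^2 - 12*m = (m)*(m^2 + m - 12) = m*(m - 3)*(m + 4)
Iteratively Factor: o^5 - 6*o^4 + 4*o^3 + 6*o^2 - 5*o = (o + 1)*(o^4 - 7*o^3 + 11*o^2 - 5*o) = (o - 5)*(o + 1)*(o^3 - 2*o^2 + o) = (o - 5)*(o - 1)*(o + 1)*(o^2 - o) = o*(o - 5)*(o - 1)*(o + 1)*(o - 1)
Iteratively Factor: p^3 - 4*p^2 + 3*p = (p - 3)*(p^2 - p) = (p - 3)*(p - 1)*(p)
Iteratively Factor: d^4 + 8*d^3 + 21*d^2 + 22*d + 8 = (d + 1)*(d^3 + 7*d^2 + 14*d + 8) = (d + 1)*(d + 4)*(d^2 + 3*d + 2) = (d + 1)*(d + 2)*(d + 4)*(d + 1)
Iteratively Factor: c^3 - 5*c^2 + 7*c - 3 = (c - 1)*(c^2 - 4*c + 3) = (c - 3)*(c - 1)*(c - 1)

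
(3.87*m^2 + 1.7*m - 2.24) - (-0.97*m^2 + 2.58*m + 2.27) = 4.84*m^2 - 0.88*m - 4.51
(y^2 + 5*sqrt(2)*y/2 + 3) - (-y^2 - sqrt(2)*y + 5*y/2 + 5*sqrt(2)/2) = 2*y^2 - 5*y/2 + 7*sqrt(2)*y/2 - 5*sqrt(2)/2 + 3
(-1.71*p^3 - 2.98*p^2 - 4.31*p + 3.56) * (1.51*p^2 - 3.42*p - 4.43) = -2.5821*p^5 + 1.3484*p^4 + 11.2588*p^3 + 33.3172*p^2 + 6.9181*p - 15.7708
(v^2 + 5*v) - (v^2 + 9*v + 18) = -4*v - 18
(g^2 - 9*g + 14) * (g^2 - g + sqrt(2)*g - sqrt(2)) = g^4 - 10*g^3 + sqrt(2)*g^3 - 10*sqrt(2)*g^2 + 23*g^2 - 14*g + 23*sqrt(2)*g - 14*sqrt(2)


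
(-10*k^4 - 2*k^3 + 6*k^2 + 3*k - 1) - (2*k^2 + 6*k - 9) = -10*k^4 - 2*k^3 + 4*k^2 - 3*k + 8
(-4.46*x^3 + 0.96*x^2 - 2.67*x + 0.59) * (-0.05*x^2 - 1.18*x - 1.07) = 0.223*x^5 + 5.2148*x^4 + 3.7729*x^3 + 2.0939*x^2 + 2.1607*x - 0.6313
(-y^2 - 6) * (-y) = y^3 + 6*y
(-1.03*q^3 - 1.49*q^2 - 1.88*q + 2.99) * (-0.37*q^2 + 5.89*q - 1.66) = 0.3811*q^5 - 5.5154*q^4 - 6.3707*q^3 - 9.7061*q^2 + 20.7319*q - 4.9634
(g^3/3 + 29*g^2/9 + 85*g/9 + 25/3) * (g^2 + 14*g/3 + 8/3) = g^5/3 + 43*g^4/9 + 685*g^3/27 + 61*g^2 + 1730*g/27 + 200/9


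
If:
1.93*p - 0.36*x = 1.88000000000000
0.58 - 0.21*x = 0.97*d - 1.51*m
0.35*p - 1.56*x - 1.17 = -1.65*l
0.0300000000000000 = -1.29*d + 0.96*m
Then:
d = 0.198288580702272*x - 0.592210091472411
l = 0.905887894488931*x + 0.502465065159366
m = 0.266450280318678*x - 0.764532310416052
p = 0.186528497409326*x + 0.974093264248705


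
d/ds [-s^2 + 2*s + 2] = 2 - 2*s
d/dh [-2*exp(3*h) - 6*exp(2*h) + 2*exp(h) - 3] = (-6*exp(2*h) - 12*exp(h) + 2)*exp(h)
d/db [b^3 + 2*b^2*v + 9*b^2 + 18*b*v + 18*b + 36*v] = 3*b^2 + 4*b*v + 18*b + 18*v + 18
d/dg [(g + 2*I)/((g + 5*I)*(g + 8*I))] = (-g^2 - 4*I*g - 14)/(g^4 + 26*I*g^3 - 249*g^2 - 1040*I*g + 1600)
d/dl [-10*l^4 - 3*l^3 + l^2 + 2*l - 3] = -40*l^3 - 9*l^2 + 2*l + 2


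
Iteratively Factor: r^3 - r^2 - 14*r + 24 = (r - 2)*(r^2 + r - 12) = (r - 2)*(r + 4)*(r - 3)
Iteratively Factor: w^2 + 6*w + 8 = (w + 4)*(w + 2)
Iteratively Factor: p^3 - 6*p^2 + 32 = (p - 4)*(p^2 - 2*p - 8) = (p - 4)^2*(p + 2)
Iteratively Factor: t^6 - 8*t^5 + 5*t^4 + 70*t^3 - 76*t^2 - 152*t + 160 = (t - 4)*(t^5 - 4*t^4 - 11*t^3 + 26*t^2 + 28*t - 40) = (t - 4)*(t - 2)*(t^4 - 2*t^3 - 15*t^2 - 4*t + 20) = (t - 4)*(t - 2)*(t - 1)*(t^3 - t^2 - 16*t - 20) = (t - 4)*(t - 2)*(t - 1)*(t + 2)*(t^2 - 3*t - 10) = (t - 4)*(t - 2)*(t - 1)*(t + 2)^2*(t - 5)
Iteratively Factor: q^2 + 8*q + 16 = (q + 4)*(q + 4)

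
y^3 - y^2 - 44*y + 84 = (y - 6)*(y - 2)*(y + 7)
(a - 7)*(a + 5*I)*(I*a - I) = I*a^3 - 5*a^2 - 8*I*a^2 + 40*a + 7*I*a - 35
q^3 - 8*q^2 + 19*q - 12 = (q - 4)*(q - 3)*(q - 1)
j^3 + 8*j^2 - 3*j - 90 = (j - 3)*(j + 5)*(j + 6)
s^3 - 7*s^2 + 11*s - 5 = (s - 5)*(s - 1)^2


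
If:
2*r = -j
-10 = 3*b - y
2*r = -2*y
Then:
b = y/3 - 10/3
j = 2*y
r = -y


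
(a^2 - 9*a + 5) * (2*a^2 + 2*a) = 2*a^4 - 16*a^3 - 8*a^2 + 10*a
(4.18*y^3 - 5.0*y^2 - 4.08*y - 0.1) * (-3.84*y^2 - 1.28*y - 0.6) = -16.0512*y^5 + 13.8496*y^4 + 19.5592*y^3 + 8.6064*y^2 + 2.576*y + 0.06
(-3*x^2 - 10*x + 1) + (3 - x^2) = -4*x^2 - 10*x + 4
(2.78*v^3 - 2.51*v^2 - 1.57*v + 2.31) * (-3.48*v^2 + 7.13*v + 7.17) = -9.6744*v^5 + 28.5562*v^4 + 7.4999*v^3 - 37.2296*v^2 + 5.2134*v + 16.5627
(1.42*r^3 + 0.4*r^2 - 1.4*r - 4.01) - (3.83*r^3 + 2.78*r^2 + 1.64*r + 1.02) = -2.41*r^3 - 2.38*r^2 - 3.04*r - 5.03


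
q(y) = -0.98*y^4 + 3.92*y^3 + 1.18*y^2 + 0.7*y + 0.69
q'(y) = -3.92*y^3 + 11.76*y^2 + 2.36*y + 0.7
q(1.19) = 7.83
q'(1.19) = 13.56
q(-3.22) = -225.56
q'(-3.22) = 245.91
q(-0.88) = -2.27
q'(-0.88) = 10.40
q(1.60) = 14.46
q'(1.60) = 18.53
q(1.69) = 16.17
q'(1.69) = 19.36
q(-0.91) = -2.60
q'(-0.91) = 11.24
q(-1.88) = -34.74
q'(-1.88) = 63.87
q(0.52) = 1.85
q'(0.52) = 4.56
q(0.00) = 0.69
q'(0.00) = 0.70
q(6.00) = -375.99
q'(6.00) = -408.50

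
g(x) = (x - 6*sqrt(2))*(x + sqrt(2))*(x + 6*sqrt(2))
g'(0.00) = -72.00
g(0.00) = -101.82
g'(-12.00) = 326.06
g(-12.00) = -762.18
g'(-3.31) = -48.49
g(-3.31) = 115.73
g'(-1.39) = -70.14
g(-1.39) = -1.70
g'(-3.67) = -41.97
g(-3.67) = 132.03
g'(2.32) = -49.29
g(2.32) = -248.76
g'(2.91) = -38.36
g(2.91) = -274.73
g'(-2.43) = -61.16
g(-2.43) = 67.14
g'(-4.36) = -27.30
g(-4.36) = 156.10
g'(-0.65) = -72.57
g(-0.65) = -54.70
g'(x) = (x - 6*sqrt(2))*(x + sqrt(2)) + (x - 6*sqrt(2))*(x + 6*sqrt(2)) + (x + sqrt(2))*(x + 6*sqrt(2)) = 3*x^2 + 2*sqrt(2)*x - 72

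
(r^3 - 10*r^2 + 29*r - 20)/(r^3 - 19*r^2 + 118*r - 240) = (r^2 - 5*r + 4)/(r^2 - 14*r + 48)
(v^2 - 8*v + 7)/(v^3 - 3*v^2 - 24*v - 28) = (v - 1)/(v^2 + 4*v + 4)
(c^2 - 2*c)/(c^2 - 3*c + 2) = c/(c - 1)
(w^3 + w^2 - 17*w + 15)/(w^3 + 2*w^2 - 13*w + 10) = (w - 3)/(w - 2)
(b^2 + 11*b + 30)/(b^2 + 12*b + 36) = (b + 5)/(b + 6)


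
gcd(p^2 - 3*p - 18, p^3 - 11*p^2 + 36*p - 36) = p - 6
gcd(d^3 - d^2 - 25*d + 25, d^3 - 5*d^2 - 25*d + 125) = d^2 - 25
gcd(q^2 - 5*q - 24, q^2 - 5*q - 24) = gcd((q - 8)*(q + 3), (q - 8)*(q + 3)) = q^2 - 5*q - 24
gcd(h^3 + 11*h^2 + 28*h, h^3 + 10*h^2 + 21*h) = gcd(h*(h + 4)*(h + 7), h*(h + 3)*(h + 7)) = h^2 + 7*h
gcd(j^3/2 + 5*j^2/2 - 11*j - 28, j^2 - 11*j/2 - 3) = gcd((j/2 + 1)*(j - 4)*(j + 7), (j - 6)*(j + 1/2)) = 1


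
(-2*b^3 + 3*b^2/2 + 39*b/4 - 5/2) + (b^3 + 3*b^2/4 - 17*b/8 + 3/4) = -b^3 + 9*b^2/4 + 61*b/8 - 7/4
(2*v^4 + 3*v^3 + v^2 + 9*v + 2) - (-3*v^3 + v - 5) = 2*v^4 + 6*v^3 + v^2 + 8*v + 7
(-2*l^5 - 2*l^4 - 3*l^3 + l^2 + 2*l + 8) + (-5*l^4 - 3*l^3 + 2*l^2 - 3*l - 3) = -2*l^5 - 7*l^4 - 6*l^3 + 3*l^2 - l + 5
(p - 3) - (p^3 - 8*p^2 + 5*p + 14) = -p^3 + 8*p^2 - 4*p - 17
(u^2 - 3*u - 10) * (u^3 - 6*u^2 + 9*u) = u^5 - 9*u^4 + 17*u^3 + 33*u^2 - 90*u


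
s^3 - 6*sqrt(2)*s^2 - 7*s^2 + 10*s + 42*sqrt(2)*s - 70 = (s - 7)*(s - 5*sqrt(2))*(s - sqrt(2))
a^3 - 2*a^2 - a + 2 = (a - 2)*(a - 1)*(a + 1)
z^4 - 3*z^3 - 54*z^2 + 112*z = z*(z - 8)*(z - 2)*(z + 7)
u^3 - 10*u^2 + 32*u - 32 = (u - 4)^2*(u - 2)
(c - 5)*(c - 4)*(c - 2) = c^3 - 11*c^2 + 38*c - 40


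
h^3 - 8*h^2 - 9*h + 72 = (h - 8)*(h - 3)*(h + 3)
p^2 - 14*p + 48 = (p - 8)*(p - 6)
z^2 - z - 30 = (z - 6)*(z + 5)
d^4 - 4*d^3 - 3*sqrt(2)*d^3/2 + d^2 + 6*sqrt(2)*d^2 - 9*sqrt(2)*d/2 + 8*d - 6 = (d - 3)*(d - 1)*(d - 2*sqrt(2))*(d + sqrt(2)/2)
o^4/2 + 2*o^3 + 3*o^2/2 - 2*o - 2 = (o/2 + 1)*(o - 1)*(o + 1)*(o + 2)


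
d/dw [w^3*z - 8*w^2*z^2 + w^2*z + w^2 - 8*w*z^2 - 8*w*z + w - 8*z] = 3*w^2*z - 16*w*z^2 + 2*w*z + 2*w - 8*z^2 - 8*z + 1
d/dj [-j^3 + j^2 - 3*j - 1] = -3*j^2 + 2*j - 3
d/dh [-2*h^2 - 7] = -4*h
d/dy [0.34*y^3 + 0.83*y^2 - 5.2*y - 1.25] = 1.02*y^2 + 1.66*y - 5.2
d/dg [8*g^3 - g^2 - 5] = 2*g*(12*g - 1)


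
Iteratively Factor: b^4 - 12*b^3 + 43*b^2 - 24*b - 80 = (b + 1)*(b^3 - 13*b^2 + 56*b - 80) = (b - 4)*(b + 1)*(b^2 - 9*b + 20) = (b - 4)^2*(b + 1)*(b - 5)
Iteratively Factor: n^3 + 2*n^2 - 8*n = (n)*(n^2 + 2*n - 8) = n*(n - 2)*(n + 4)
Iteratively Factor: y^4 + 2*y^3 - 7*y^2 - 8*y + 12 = (y - 1)*(y^3 + 3*y^2 - 4*y - 12) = (y - 1)*(y + 2)*(y^2 + y - 6) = (y - 1)*(y + 2)*(y + 3)*(y - 2)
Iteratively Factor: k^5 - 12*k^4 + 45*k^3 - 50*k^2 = (k - 5)*(k^4 - 7*k^3 + 10*k^2) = k*(k - 5)*(k^3 - 7*k^2 + 10*k) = k*(k - 5)^2*(k^2 - 2*k) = k^2*(k - 5)^2*(k - 2)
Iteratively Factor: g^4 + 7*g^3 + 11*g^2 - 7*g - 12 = (g - 1)*(g^3 + 8*g^2 + 19*g + 12) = (g - 1)*(g + 4)*(g^2 + 4*g + 3) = (g - 1)*(g + 1)*(g + 4)*(g + 3)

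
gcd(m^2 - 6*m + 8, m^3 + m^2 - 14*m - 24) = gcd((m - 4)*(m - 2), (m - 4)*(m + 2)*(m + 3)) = m - 4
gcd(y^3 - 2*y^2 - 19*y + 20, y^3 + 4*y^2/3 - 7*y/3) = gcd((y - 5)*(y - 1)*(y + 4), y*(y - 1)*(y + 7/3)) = y - 1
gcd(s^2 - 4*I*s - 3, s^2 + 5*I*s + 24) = s - 3*I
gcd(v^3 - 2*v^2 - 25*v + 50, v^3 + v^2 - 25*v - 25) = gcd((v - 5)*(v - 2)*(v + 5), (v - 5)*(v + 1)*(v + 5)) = v^2 - 25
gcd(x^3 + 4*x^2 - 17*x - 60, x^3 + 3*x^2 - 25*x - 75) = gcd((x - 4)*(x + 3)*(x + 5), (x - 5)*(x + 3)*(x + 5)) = x^2 + 8*x + 15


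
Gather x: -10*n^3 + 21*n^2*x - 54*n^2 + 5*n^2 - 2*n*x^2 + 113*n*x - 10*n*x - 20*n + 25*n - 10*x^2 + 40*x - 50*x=-10*n^3 - 49*n^2 + 5*n + x^2*(-2*n - 10) + x*(21*n^2 + 103*n - 10)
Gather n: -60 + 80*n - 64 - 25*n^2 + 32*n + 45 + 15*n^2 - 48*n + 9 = -10*n^2 + 64*n - 70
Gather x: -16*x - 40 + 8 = -16*x - 32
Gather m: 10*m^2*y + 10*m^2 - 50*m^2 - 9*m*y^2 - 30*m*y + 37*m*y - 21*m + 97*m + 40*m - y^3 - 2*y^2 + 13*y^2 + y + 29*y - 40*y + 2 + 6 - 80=m^2*(10*y - 40) + m*(-9*y^2 + 7*y + 116) - y^3 + 11*y^2 - 10*y - 72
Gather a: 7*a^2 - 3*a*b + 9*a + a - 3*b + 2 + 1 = 7*a^2 + a*(10 - 3*b) - 3*b + 3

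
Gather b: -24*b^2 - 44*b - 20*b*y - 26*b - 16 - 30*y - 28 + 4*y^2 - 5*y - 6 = -24*b^2 + b*(-20*y - 70) + 4*y^2 - 35*y - 50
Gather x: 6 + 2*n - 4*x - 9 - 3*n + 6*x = -n + 2*x - 3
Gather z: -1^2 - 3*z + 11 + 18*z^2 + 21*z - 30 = 18*z^2 + 18*z - 20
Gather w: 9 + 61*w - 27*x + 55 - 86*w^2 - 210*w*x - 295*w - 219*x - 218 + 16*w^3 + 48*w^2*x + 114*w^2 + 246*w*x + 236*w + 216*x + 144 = 16*w^3 + w^2*(48*x + 28) + w*(36*x + 2) - 30*x - 10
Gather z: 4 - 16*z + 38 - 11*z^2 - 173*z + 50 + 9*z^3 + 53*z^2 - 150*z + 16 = 9*z^3 + 42*z^2 - 339*z + 108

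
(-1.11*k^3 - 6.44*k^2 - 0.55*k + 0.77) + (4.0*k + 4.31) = -1.11*k^3 - 6.44*k^2 + 3.45*k + 5.08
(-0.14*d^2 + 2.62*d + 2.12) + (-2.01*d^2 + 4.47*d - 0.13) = -2.15*d^2 + 7.09*d + 1.99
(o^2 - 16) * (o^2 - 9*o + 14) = o^4 - 9*o^3 - 2*o^2 + 144*o - 224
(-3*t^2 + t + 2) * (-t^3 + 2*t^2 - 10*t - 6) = 3*t^5 - 7*t^4 + 30*t^3 + 12*t^2 - 26*t - 12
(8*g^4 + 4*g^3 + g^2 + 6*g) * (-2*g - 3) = -16*g^5 - 32*g^4 - 14*g^3 - 15*g^2 - 18*g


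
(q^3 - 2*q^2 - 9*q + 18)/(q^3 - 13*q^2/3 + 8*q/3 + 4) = 3*(q + 3)/(3*q + 2)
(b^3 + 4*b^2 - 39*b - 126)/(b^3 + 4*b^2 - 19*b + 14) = (b^2 - 3*b - 18)/(b^2 - 3*b + 2)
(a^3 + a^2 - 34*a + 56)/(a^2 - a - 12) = (a^2 + 5*a - 14)/(a + 3)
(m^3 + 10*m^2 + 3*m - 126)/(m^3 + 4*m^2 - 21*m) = (m + 6)/m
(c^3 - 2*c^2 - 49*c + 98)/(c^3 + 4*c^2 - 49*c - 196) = (c - 2)/(c + 4)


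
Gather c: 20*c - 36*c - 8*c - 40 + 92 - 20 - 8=24 - 24*c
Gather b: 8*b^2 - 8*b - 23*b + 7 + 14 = 8*b^2 - 31*b + 21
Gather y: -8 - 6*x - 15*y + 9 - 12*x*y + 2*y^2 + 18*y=-6*x + 2*y^2 + y*(3 - 12*x) + 1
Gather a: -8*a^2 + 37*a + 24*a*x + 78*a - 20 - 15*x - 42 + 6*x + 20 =-8*a^2 + a*(24*x + 115) - 9*x - 42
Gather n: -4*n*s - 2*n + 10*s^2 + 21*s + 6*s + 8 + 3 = n*(-4*s - 2) + 10*s^2 + 27*s + 11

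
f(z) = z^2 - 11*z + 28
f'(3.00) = -5.00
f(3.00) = 4.00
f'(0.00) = -11.00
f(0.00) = 28.00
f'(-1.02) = -13.04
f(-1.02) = 40.26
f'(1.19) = -8.62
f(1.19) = 16.33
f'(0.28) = -10.44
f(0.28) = 25.00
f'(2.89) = -5.22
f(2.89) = 4.56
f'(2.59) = -5.82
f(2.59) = 6.22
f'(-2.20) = -15.40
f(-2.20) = 57.04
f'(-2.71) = -16.42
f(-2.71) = 65.15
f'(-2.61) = -16.22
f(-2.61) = 63.52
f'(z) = 2*z - 11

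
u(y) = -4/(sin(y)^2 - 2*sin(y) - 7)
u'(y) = -4*(-2*sin(y)*cos(y) + 2*cos(y))/(sin(y)^2 - 2*sin(y) - 7)^2 = 8*(sin(y) - 1)*cos(y)/(2*sin(y) + cos(y)^2 + 6)^2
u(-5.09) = 0.50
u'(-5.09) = -0.00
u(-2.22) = 0.84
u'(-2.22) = 0.38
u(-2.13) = 0.87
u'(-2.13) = 0.37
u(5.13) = 0.92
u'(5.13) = -0.33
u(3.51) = 0.65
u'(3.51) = 0.27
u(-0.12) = 0.59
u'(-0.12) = -0.20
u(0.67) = 0.51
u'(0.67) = -0.04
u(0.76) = 0.51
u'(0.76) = -0.03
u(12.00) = 0.71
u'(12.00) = -0.33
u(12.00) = 0.71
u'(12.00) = -0.33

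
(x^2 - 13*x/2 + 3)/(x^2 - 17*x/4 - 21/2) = 2*(2*x - 1)/(4*x + 7)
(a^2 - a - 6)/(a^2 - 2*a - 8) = (a - 3)/(a - 4)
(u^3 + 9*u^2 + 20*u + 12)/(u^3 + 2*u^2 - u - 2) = (u + 6)/(u - 1)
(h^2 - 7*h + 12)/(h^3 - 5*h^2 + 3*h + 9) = (h - 4)/(h^2 - 2*h - 3)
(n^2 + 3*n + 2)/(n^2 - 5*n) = (n^2 + 3*n + 2)/(n*(n - 5))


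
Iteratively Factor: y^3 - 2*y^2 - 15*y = (y - 5)*(y^2 + 3*y) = (y - 5)*(y + 3)*(y)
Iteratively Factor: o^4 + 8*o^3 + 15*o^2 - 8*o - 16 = (o - 1)*(o^3 + 9*o^2 + 24*o + 16) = (o - 1)*(o + 4)*(o^2 + 5*o + 4) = (o - 1)*(o + 4)^2*(o + 1)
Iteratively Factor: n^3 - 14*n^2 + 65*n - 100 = (n - 5)*(n^2 - 9*n + 20) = (n - 5)*(n - 4)*(n - 5)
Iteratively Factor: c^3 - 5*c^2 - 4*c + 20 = (c - 5)*(c^2 - 4) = (c - 5)*(c - 2)*(c + 2)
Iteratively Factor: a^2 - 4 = (a + 2)*(a - 2)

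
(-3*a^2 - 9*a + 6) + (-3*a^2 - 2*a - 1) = -6*a^2 - 11*a + 5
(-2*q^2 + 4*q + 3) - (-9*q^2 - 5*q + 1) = 7*q^2 + 9*q + 2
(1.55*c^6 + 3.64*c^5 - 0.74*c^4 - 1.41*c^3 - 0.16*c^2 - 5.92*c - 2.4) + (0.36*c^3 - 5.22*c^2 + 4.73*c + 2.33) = 1.55*c^6 + 3.64*c^5 - 0.74*c^4 - 1.05*c^3 - 5.38*c^2 - 1.19*c - 0.0699999999999998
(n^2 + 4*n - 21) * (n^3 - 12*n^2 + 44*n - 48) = n^5 - 8*n^4 - 25*n^3 + 380*n^2 - 1116*n + 1008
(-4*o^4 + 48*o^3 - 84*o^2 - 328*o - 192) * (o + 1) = -4*o^5 + 44*o^4 - 36*o^3 - 412*o^2 - 520*o - 192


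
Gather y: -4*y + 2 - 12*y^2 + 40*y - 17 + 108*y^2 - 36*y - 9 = 96*y^2 - 24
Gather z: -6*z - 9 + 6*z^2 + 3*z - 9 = 6*z^2 - 3*z - 18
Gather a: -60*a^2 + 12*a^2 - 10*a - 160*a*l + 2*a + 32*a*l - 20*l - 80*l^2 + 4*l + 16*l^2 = -48*a^2 + a*(-128*l - 8) - 64*l^2 - 16*l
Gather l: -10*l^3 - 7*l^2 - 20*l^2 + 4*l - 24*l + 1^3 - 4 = -10*l^3 - 27*l^2 - 20*l - 3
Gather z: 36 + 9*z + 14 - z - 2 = 8*z + 48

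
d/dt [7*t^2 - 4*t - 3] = 14*t - 4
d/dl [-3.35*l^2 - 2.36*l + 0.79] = -6.7*l - 2.36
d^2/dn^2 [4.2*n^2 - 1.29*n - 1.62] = 8.40000000000000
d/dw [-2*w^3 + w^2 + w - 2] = -6*w^2 + 2*w + 1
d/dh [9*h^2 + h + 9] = 18*h + 1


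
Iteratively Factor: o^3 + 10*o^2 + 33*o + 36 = (o + 3)*(o^2 + 7*o + 12) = (o + 3)*(o + 4)*(o + 3)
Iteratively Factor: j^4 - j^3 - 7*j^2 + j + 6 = (j + 1)*(j^3 - 2*j^2 - 5*j + 6) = (j - 3)*(j + 1)*(j^2 + j - 2) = (j - 3)*(j + 1)*(j + 2)*(j - 1)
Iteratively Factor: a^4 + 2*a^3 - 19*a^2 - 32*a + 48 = (a + 4)*(a^3 - 2*a^2 - 11*a + 12) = (a + 3)*(a + 4)*(a^2 - 5*a + 4) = (a - 1)*(a + 3)*(a + 4)*(a - 4)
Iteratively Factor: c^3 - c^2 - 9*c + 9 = (c + 3)*(c^2 - 4*c + 3) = (c - 1)*(c + 3)*(c - 3)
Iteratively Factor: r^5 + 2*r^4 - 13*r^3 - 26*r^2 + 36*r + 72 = (r - 2)*(r^4 + 4*r^3 - 5*r^2 - 36*r - 36) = (r - 2)*(r + 2)*(r^3 + 2*r^2 - 9*r - 18) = (r - 2)*(r + 2)*(r + 3)*(r^2 - r - 6) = (r - 3)*(r - 2)*(r + 2)*(r + 3)*(r + 2)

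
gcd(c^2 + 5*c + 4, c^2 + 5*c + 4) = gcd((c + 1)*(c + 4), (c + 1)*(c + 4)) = c^2 + 5*c + 4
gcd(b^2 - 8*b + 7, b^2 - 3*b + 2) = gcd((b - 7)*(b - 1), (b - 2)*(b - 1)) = b - 1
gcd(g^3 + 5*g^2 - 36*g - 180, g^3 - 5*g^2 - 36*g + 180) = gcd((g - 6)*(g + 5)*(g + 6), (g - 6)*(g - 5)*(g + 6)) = g^2 - 36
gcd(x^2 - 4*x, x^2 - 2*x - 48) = 1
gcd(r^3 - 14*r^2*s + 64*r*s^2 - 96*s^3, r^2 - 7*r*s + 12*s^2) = r - 4*s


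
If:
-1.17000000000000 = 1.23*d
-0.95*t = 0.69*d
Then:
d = -0.95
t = 0.69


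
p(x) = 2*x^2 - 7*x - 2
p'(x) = 4*x - 7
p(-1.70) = 15.68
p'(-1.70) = -13.80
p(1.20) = -7.52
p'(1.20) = -2.20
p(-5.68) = 102.28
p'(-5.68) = -29.72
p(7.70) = 62.68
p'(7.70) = 23.80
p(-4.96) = 81.92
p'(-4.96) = -26.84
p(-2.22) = 23.40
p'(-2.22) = -15.88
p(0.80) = -6.32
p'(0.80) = -3.80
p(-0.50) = 2.00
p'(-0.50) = -9.00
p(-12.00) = 370.00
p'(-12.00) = -55.00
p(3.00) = -5.00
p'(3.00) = 5.00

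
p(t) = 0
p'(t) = 0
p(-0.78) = 0.00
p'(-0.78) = 0.00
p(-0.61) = 0.00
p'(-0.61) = 0.00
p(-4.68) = 0.00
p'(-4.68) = 0.00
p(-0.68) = 0.00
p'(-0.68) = 0.00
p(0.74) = 0.00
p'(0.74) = 0.00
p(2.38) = 0.00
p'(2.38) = 0.00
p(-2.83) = 0.00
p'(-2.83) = 0.00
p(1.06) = 0.00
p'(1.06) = 0.00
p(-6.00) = 0.00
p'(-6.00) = 0.00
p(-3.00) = 0.00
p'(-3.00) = 0.00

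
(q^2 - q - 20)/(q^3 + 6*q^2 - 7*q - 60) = (q - 5)/(q^2 + 2*q - 15)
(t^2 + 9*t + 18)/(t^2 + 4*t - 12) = (t + 3)/(t - 2)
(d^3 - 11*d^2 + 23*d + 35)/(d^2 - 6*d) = (d^3 - 11*d^2 + 23*d + 35)/(d*(d - 6))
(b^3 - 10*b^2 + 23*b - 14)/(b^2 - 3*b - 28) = (b^2 - 3*b + 2)/(b + 4)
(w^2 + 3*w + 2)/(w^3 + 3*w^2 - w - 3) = (w + 2)/(w^2 + 2*w - 3)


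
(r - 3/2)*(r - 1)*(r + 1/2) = r^3 - 2*r^2 + r/4 + 3/4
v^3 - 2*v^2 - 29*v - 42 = (v - 7)*(v + 2)*(v + 3)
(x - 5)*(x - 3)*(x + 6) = x^3 - 2*x^2 - 33*x + 90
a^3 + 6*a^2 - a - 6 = (a - 1)*(a + 1)*(a + 6)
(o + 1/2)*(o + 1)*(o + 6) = o^3 + 15*o^2/2 + 19*o/2 + 3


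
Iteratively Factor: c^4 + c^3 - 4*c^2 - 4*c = (c - 2)*(c^3 + 3*c^2 + 2*c) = (c - 2)*(c + 2)*(c^2 + c) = (c - 2)*(c + 1)*(c + 2)*(c)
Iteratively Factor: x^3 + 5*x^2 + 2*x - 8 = (x + 4)*(x^2 + x - 2) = (x + 2)*(x + 4)*(x - 1)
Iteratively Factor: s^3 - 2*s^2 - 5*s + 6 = (s - 3)*(s^2 + s - 2) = (s - 3)*(s + 2)*(s - 1)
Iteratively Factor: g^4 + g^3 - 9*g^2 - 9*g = (g)*(g^3 + g^2 - 9*g - 9) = g*(g + 1)*(g^2 - 9) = g*(g + 1)*(g + 3)*(g - 3)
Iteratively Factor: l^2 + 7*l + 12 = (l + 3)*(l + 4)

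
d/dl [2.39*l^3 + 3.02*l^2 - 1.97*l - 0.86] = 7.17*l^2 + 6.04*l - 1.97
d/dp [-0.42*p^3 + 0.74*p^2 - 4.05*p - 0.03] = -1.26*p^2 + 1.48*p - 4.05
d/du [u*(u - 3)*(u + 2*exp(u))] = 2*u^2*exp(u) + 3*u^2 - 2*u*exp(u) - 6*u - 6*exp(u)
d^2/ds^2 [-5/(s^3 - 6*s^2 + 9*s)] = 30*(-2*s^2 + 4*s - 3)/(s^3*(s^4 - 12*s^3 + 54*s^2 - 108*s + 81))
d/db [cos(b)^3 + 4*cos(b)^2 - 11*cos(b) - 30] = (-3*cos(b)^2 - 8*cos(b) + 11)*sin(b)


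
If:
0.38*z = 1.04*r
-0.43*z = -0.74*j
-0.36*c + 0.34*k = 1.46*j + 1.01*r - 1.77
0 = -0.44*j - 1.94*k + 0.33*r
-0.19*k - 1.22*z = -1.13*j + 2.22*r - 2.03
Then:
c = -0.22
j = 0.87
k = -0.10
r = 0.54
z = 1.49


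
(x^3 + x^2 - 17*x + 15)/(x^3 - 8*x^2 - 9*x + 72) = (x^2 + 4*x - 5)/(x^2 - 5*x - 24)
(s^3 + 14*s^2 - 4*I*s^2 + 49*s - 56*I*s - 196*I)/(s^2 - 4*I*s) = s + 14 + 49/s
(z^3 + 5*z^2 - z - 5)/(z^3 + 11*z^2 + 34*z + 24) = (z^2 + 4*z - 5)/(z^2 + 10*z + 24)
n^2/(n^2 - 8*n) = n/(n - 8)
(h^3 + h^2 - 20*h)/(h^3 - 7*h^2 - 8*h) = (-h^2 - h + 20)/(-h^2 + 7*h + 8)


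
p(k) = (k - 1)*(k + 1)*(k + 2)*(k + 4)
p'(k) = (k - 1)*(k + 1)*(k + 2) + (k - 1)*(k + 1)*(k + 4) + (k - 1)*(k + 2)*(k + 4) + (k + 1)*(k + 2)*(k + 4)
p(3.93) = 679.27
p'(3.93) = 569.82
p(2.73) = 205.41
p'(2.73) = 247.76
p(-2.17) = -1.15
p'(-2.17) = 7.51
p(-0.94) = -0.38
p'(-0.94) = -6.58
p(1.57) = 29.13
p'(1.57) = 75.83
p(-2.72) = -5.90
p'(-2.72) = 8.60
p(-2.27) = -1.94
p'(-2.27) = 8.18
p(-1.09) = 0.50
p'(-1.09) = -5.05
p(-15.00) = 32032.00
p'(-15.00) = -9666.00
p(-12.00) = 11440.00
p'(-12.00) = -4494.00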